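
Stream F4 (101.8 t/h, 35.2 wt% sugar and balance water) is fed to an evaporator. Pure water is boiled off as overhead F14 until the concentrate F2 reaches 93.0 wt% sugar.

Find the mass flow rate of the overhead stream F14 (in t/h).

sugar is conserved: 101.8×0.352 = 35.834 t/h all reports to the concentrate.
Concentrate = 35.834/(target fraction) = 38.531 t/h.
Overhead = 101.8 − 38.531 = 63.269 t/h.

63.27 t/h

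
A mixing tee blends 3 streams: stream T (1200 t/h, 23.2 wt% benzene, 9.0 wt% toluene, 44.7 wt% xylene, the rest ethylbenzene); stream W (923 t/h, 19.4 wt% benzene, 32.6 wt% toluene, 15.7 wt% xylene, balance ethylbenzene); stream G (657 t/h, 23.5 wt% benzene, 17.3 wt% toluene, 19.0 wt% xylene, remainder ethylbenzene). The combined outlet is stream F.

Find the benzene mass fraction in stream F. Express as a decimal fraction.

Total flow out = 1200 + 923 + 657 = 2780 t/h.
benzene in = 1200×0.232 + 923×0.194 + 657×0.235 = 611.86 t/h.
benzene mass fraction in F = 611.86/2780 = 0.2201.

0.2201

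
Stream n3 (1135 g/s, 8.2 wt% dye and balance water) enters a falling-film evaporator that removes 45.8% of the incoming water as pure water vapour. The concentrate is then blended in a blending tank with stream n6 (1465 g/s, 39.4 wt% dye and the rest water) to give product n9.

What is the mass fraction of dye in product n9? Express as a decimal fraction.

Vapour removed = 0.458×0.918×1135 = 477.2 g/s; concentrate = 657.8 g/s.
dye reaching the mixer = 93.07 (from concentrate) + 1465×0.394 = 670.28 g/s.
Product flow = 657.8 + 1465 = 2122.8 g/s; dye fraction = 0.316.

0.316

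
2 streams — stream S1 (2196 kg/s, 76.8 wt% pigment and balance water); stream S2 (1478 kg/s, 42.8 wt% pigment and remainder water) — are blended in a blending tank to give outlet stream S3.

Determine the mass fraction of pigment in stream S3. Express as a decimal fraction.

Total flow out = 2196 + 1478 = 3674 kg/s.
pigment in = 2196×0.768 + 1478×0.428 = 2319.1 kg/s.
pigment mass fraction in S3 = 2319.1/3674 = 0.631.

0.631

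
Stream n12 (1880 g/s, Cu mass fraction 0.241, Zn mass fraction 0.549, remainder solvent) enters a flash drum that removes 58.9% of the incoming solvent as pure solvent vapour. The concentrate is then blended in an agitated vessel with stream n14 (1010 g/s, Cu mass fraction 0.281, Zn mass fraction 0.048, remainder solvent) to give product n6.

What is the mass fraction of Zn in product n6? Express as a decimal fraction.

0.407

Vapour removed = 0.589×0.210×1880 = 232.54 g/s; concentrate = 1647.5 g/s.
Zn reaching the mixer = 1032.1 (from concentrate) + 1010×0.048 = 1080.6 g/s.
Product flow = 1647.5 + 1010 = 2657.5 g/s; Zn fraction = 0.407.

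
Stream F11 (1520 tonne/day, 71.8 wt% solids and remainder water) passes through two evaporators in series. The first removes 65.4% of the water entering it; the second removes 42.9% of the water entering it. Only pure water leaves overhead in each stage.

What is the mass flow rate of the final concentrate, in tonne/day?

1176 tonne/day

water in feed = 1520×0.282 = 428.64 tonne/day.
After stage 1: water left = (1−0.654)×428.64 = 148.31; stream total = 1239.7 tonne/day.
After stage 2: water left = (1−0.429)×148.31 = 84.685; final concentrate = 1176 tonne/day.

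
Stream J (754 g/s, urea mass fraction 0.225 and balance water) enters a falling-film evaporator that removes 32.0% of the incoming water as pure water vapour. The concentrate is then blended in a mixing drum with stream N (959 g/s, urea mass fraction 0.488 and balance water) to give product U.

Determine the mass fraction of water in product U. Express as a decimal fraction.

Vapour removed = 0.320×0.775×754 = 186.99 g/s; concentrate = 567.01 g/s.
water reaching the mixer = 397.36 (from concentrate) + 959×0.512 = 888.37 g/s.
Product flow = 567.01 + 959 = 1526 g/s; water fraction = 0.582.

0.582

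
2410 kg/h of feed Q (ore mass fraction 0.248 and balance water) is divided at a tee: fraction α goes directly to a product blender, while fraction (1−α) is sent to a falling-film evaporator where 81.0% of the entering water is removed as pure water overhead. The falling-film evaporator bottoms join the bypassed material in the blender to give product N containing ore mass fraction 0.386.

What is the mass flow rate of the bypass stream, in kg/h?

995.5 kg/h

All 2410×0.248 = 597.68 kg/h of ore reaches N, so N = 597.68/0.386 = 1548.4 kg/h and vapour = 861.61 kg/h.
The evaporator receives (1−α)·2410 of feed at 0.752 water and removes 0.810 of that water:
0.810×0.752×(1−α)×2410 = 861.61
(1−α) = 861.61/1468 = 0.5869;  α = 0.4131.
Bypass flow = 0.4131×2410 = 995.49 kg/h.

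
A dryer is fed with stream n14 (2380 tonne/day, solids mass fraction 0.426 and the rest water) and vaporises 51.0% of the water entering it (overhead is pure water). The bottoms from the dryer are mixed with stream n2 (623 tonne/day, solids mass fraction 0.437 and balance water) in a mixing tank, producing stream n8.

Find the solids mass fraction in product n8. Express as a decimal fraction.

0.558

Vapour removed = 0.510×0.574×2380 = 696.72 tonne/day; concentrate = 1683.3 tonne/day.
solids reaching the mixer = 1013.9 (from concentrate) + 623×0.437 = 1286.1 tonne/day.
Product flow = 1683.3 + 623 = 2306.3 tonne/day; solids fraction = 0.558.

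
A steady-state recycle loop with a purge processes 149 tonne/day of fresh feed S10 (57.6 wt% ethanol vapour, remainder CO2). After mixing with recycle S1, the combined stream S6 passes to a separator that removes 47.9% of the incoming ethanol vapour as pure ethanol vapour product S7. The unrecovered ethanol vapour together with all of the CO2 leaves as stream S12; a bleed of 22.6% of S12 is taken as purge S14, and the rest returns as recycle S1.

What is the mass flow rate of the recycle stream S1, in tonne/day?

CO2 enters only via S10 and leaves only via the purge: 149×0.424 = 0.226×(CO2 in S12), and the separator passes all CO2, so CO2 in S6 = CO2 in S12 = 279.54 tonne/day.
ethanol vapour in S6: m_A = 149×0.576 + (1−0.226)·(1−0.479)·m_A, so m_A = 85.824/0.5967 = 143.82 tonne/day.
S12 = (1−0.479)×143.82 + 279.54 = 354.47 tonne/day.
Recycle S1 = (1−0.226)×354.47 = 274.36 tonne/day.

274.4 tonne/day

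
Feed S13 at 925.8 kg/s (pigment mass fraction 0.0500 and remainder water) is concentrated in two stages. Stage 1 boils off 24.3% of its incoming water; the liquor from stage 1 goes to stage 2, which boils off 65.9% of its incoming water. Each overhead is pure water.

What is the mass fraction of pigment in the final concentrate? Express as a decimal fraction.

water in feed = 925.8×0.950 = 879.51 kg/s.
After stage 1: water left = (1−0.243)×879.51 = 665.79; stream total = 712.08 kg/s.
After stage 2: water left = (1−0.659)×665.79 = 227.03; final concentrate = 273.32 kg/s.
pigment fraction = 46.29/273.32 = 0.1694.

0.1694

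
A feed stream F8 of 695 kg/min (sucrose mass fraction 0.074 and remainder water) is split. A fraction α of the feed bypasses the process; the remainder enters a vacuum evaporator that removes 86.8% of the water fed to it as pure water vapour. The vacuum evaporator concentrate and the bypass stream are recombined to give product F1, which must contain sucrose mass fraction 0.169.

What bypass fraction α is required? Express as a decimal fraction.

All 695×0.074 = 51.43 kg/min of sucrose reaches F1, so F1 = 51.43/0.169 = 304.32 kg/min and vapour = 390.68 kg/min.
The evaporator receives (1−α)·695 of feed at 0.926 water and removes 0.868 of that water:
0.868×0.926×(1−α)×695 = 390.68
(1−α) = 390.68/558.62 = 0.6994;  α = 0.3006.

0.301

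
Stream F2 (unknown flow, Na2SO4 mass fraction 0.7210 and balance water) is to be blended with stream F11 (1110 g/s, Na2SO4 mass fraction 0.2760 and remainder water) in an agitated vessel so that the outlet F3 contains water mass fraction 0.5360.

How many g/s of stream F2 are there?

812 g/s

Let F2 be the unknown flow. Total out = 1110 + F2.
water balance: 803.64 + 0.279·F2 = 0.536·(1110 + F2)
(0.279 − 0.536)·F2 = 0.536×1110 − 803.64 = -208.68
F2 = -208.68 / -0.257 = 811.98 g/s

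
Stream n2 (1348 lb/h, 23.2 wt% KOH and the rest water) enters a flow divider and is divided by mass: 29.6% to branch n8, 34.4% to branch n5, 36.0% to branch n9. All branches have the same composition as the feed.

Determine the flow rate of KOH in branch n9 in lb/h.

112.6 lb/h

Branch n9 total = 0.360×1348 = 485.28 lb/h.
KOH in n9 = 0.232×485.28 = 112.58 lb/h.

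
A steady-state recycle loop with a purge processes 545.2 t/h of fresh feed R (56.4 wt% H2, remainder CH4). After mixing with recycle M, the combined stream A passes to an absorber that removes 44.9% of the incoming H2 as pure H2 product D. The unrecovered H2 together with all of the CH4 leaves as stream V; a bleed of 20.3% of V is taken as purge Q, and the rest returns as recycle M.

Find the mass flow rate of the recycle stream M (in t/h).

1174 t/h

CH4 enters only via R and leaves only via the purge: 545.2×0.436 = 0.203×(CH4 in V), and the absorber passes all CH4, so CH4 in A = CH4 in V = 1171 t/h.
H2 in A: m_A = 545.2×0.564 + (1−0.203)·(1−0.449)·m_A, so m_A = 307.49/0.5609 = 548.26 t/h.
V = (1−0.449)×548.26 + 1171 = 1473.1 t/h.
Recycle M = (1−0.203)×1473.1 = 1174 t/h.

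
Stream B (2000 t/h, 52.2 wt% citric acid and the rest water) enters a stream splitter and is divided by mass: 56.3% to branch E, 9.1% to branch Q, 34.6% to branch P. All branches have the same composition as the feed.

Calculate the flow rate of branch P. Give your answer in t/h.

Branch P flow = 0.346×2000 = 692 t/h.

692 t/h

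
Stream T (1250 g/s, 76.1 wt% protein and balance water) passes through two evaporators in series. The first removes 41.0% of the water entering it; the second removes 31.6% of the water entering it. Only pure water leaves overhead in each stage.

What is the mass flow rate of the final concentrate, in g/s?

1072 g/s

water in feed = 1250×0.239 = 298.75 g/s.
After stage 1: water left = (1−0.410)×298.75 = 176.26; stream total = 1127.5 g/s.
After stage 2: water left = (1−0.316)×176.26 = 120.56; final concentrate = 1071.8 g/s.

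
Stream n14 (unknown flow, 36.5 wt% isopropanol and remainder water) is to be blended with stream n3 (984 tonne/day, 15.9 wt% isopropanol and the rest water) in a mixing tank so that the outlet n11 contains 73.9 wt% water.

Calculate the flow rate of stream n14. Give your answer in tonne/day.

Let n14 be the unknown flow. Total out = 984 + n14.
water balance: 827.54 + 0.635·n14 = 0.739·(984 + n14)
(0.635 − 0.739)·n14 = 0.739×984 − 827.54 = -100.37
n14 = -100.37 / -0.104 = 965.08 tonne/day

965.1 tonne/day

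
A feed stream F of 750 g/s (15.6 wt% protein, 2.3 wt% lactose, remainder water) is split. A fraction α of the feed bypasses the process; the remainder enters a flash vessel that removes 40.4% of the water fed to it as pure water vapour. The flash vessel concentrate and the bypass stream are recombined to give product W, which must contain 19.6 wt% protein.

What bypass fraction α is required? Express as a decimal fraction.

All 750×0.156 = 117 g/s of protein reaches W, so W = 117/0.196 = 596.94 g/s and vapour = 153.06 g/s.
The evaporator receives (1−α)·750 of feed at 0.821 water and removes 0.404 of that water:
0.404×0.821×(1−α)×750 = 153.06
(1−α) = 153.06/248.76 = 0.6153;  α = 0.3847.

0.385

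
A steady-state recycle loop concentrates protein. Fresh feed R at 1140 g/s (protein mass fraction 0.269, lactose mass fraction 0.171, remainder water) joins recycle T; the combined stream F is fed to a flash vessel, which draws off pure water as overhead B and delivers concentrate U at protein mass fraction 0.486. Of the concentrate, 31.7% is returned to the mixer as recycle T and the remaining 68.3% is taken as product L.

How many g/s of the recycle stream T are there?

292.9 g/s

Overall protein balance (none leaves overhead): protein in fresh feed = protein in product, i.e. 1140×0.269 = (1−0.317)·U·0.486.
U = 306.66/(0.486×0.683) = 923.85 g/s.
Recycle T = 0.317×923.85 = 292.86 g/s.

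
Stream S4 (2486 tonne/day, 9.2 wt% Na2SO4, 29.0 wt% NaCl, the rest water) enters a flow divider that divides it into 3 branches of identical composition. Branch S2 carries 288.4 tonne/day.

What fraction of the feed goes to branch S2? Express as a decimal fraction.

Fraction to S2 = 288.4/2486 = 0.1160.

0.116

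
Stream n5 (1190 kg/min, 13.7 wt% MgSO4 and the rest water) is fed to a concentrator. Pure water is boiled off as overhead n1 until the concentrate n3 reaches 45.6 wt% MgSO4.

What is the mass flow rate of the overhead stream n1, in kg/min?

MgSO4 is conserved: 1190×0.137 = 163.03 kg/min all reports to the concentrate.
Concentrate = 163.03/(target fraction) = 357.52 kg/min.
Overhead = 1190 − 357.52 = 832.48 kg/min.

832.5 kg/min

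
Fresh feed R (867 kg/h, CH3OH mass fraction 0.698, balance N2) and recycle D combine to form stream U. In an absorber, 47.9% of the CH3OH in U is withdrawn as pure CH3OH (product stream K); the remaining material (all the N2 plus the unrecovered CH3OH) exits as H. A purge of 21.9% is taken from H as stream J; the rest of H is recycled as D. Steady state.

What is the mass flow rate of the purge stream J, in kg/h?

N2 enters only via R and leaves only via the purge: 867×0.302 = 0.219×(N2 in H), and the absorber passes all N2, so N2 in U = N2 in H = 1195.6 kg/h.
CH3OH in U: m_A = 867×0.698 + (1−0.219)·(1−0.479)·m_A, so m_A = 605.17/0.5931 = 1020.3 kg/h.
H = (1−0.479)×1020.3 + 1195.6 = 1727.2 kg/h.
Purge J = 0.219×1727.2 = 378.25 kg/h.

378.3 kg/h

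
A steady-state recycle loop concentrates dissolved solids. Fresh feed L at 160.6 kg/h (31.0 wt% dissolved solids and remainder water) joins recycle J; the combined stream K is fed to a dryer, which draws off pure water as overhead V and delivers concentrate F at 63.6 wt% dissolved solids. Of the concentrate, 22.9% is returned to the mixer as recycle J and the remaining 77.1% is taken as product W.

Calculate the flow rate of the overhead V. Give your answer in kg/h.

82.32 kg/h

Overall dissolved solids balance (none leaves overhead): dissolved solids in fresh feed = dissolved solids in product, i.e. 160.6×0.310 = (1−0.229)·F·0.636.
F = 49.786/(0.636×0.771) = 101.53 kg/h.
Recycle J = 0.229×101.53 = 23.25 kg/h.
Combined feed K = 160.6 + 23.25 = 183.85 kg/h.
Overhead V = K − F = 183.85 − 101.53 = 82.32 kg/h.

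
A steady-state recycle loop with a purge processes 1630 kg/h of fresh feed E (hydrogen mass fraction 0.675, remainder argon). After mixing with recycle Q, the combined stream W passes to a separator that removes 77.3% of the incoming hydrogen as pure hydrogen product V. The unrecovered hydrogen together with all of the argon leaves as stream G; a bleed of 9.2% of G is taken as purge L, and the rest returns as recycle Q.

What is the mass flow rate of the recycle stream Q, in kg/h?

argon enters only via E and leaves only via the purge: 1630×0.325 = 0.092×(argon in G), and the separator passes all argon, so argon in W = argon in G = 5758.2 kg/h.
hydrogen in W: m_A = 1630×0.675 + (1−0.092)·(1−0.773)·m_A, so m_A = 1100.2/0.7939 = 1385.9 kg/h.
G = (1−0.773)×1385.9 + 5758.2 = 6072.8 kg/h.
Recycle Q = (1−0.092)×6072.8 = 5514.1 kg/h.

5514 kg/h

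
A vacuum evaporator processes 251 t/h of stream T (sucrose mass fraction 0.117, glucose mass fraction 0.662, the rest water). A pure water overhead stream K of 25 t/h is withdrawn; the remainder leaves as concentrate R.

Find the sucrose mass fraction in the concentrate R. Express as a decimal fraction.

0.130

sucrose is not removed: 251×0.117 = 29.367 t/h of sucrose enters R.
Concentrate = 251 − 25 = 226 t/h.
Mass fraction = 29.367/226 = 0.130.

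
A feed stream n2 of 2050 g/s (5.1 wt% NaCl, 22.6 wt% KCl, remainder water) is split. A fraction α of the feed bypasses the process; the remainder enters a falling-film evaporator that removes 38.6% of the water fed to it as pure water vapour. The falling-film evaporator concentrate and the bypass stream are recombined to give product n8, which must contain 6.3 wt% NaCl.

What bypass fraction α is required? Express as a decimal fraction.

0.317

All 2050×0.051 = 104.55 g/s of NaCl reaches n8, so n8 = 104.55/0.063 = 1659.5 g/s and vapour = 390.48 g/s.
The evaporator receives (1−α)·2050 of feed at 0.723 water and removes 0.386 of that water:
0.386×0.723×(1−α)×2050 = 390.48
(1−α) = 390.48/572.11 = 0.6825;  α = 0.3175.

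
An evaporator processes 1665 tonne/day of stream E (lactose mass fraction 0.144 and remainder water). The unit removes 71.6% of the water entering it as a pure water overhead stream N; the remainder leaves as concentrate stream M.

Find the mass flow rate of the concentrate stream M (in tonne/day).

water entering = 1665×0.856 = 1425.2 tonne/day; overhead removed = 0.716×1425.2 = 1020.5 tonne/day.
Concentrate = 1665 − 1020.5 = 644.53 tonne/day.

644.5 tonne/day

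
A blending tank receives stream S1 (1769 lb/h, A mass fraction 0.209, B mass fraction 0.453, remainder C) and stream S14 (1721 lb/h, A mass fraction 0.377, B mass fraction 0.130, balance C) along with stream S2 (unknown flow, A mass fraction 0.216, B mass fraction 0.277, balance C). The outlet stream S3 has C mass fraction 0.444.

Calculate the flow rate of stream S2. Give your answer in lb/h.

Let S2 be the unknown flow. Total out = 3490 + S2.
C balance: 1446.4 + 0.507·S2 = 0.444·(3490 + S2)
(0.507 − 0.444)·S2 = 0.444×3490 − 1446.4 = 103.18
S2 = 103.18 / 0.063 = 1637.9 lb/h

1638 lb/h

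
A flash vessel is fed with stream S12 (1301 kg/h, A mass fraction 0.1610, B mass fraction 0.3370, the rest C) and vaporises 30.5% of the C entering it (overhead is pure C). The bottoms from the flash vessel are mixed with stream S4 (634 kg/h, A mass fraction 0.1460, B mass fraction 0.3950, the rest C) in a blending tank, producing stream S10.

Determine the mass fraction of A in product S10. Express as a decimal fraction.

Vapour removed = 0.305×0.502×1301 = 199.2 kg/h; concentrate = 1101.8 kg/h.
A reaching the mixer = 209.46 (from concentrate) + 634×0.146 = 302.02 kg/h.
Product flow = 1101.8 + 634 = 1735.8 kg/h; A fraction = 0.1740.

0.1740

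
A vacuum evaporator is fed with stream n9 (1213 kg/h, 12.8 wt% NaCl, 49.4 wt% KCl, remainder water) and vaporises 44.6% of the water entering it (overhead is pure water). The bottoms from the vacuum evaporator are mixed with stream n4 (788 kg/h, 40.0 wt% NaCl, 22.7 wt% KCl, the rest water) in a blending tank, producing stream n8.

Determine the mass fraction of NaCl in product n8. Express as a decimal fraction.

Vapour removed = 0.446×0.378×1213 = 204.5 kg/h; concentrate = 1008.5 kg/h.
NaCl reaching the mixer = 155.26 (from concentrate) + 788×0.400 = 470.46 kg/h.
Product flow = 1008.5 + 788 = 1796.5 kg/h; NaCl fraction = 0.2619.

0.2619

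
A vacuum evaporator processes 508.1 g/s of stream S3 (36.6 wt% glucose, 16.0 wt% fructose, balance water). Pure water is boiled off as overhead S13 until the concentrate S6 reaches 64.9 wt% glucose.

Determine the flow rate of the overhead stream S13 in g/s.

glucose is conserved: 508.1×0.366 = 185.96 g/s all reports to the concentrate.
Concentrate = 185.96/(target fraction) = 286.54 g/s.
Overhead = 508.1 − 286.54 = 221.56 g/s.

221.6 g/s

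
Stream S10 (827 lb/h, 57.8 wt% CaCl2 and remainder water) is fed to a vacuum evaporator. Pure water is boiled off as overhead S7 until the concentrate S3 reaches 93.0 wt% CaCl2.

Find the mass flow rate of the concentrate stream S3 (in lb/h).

514 lb/h

CaCl2 is conserved: 827×0.578 = 478.01 lb/h all reports to the concentrate.
Concentrate = 478.01/(target fraction) = 513.98 lb/h.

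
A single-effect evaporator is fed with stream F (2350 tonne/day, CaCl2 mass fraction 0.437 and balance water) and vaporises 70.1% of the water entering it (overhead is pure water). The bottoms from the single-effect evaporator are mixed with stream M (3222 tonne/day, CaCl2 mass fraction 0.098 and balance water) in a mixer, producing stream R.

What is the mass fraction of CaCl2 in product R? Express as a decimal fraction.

Vapour removed = 0.701×0.563×2350 = 927.46 tonne/day; concentrate = 1422.5 tonne/day.
CaCl2 reaching the mixer = 1027 (from concentrate) + 3222×0.098 = 1342.7 tonne/day.
Product flow = 1422.5 + 3222 = 4644.5 tonne/day; CaCl2 fraction = 0.289.

0.289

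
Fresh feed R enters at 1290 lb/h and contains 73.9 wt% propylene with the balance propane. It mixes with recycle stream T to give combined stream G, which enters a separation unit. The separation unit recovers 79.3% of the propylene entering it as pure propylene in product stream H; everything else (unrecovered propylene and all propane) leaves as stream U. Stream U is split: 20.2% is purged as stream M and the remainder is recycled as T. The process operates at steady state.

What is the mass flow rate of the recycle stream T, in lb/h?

propane enters only via R and leaves only via the purge: 1290×0.261 = 0.202×(propane in U), and the separation unit passes all propane, so propane in G = propane in U = 1666.8 lb/h.
propylene in G: m_A = 1290×0.739 + (1−0.202)·(1−0.793)·m_A, so m_A = 953.31/0.8348 = 1141.9 lb/h.
U = (1−0.793)×1141.9 + 1666.8 = 1903.2 lb/h.
Recycle T = (1−0.202)×1903.2 = 1518.7 lb/h.

1519 lb/h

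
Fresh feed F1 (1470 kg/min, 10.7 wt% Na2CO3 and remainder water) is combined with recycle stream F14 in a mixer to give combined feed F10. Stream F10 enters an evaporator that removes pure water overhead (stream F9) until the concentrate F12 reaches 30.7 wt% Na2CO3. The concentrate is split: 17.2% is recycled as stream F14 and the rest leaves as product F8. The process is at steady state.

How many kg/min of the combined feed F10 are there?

Overall Na2CO3 balance (none leaves overhead): Na2CO3 in fresh feed = Na2CO3 in product, i.e. 1470×0.107 = (1−0.172)·F12·0.307.
F12 = 157.29/(0.307×0.828) = 618.77 kg/min.
Recycle F14 = 0.172×618.77 = 106.43 kg/min.
Combined feed F10 = 1470 + 106.43 = 1576.4 kg/min.

1576 kg/min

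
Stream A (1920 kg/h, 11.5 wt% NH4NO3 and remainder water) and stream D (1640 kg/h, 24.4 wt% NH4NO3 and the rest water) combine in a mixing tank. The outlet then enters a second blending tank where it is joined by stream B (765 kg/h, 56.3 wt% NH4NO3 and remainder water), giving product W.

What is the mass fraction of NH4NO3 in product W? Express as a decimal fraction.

0.243

Overall, product flow = 4325 kg/h.
NH4NO3 in = 1920×0.115 + 1640×0.244 + 765×0.563 = 1051.7 kg/h.
NH4NO3 fraction in W = 0.243.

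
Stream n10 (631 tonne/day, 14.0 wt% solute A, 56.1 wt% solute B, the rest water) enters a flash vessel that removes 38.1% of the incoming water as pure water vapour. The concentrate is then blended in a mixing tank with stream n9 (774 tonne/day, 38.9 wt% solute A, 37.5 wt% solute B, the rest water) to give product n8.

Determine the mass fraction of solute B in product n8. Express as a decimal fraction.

0.4833

Vapour removed = 0.381×0.299×631 = 71.883 tonne/day; concentrate = 559.12 tonne/day.
solute B reaching the mixer = 353.99 (from concentrate) + 774×0.375 = 644.24 tonne/day.
Product flow = 559.12 + 774 = 1333.1 tonne/day; solute B fraction = 0.4833.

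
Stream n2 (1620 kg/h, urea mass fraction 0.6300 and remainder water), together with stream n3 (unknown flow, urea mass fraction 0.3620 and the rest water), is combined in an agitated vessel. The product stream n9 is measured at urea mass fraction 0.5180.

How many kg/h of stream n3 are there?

Let n3 be the unknown flow. Total out = 1620 + n3.
urea balance: 1020.6 + 0.362·n3 = 0.518·(1620 + n3)
(0.362 − 0.518)·n3 = 0.518×1620 − 1020.6 = -181.44
n3 = -181.44 / -0.156 = 1163.1 kg/h

1163 kg/h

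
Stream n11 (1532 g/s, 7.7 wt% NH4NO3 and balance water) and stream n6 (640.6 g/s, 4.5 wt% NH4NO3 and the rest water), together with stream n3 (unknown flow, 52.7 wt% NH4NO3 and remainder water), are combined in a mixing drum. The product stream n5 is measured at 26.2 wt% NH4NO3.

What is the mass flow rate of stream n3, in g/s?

1594 g/s

Let n3 be the unknown flow. Total out = 2172.6 + n3.
NH4NO3 balance: 146.79 + 0.527·n3 = 0.262·(2172.6 + n3)
(0.527 − 0.262)·n3 = 0.262×2172.6 − 146.79 = 422.43
n3 = 422.43 / 0.265 = 1594.1 g/s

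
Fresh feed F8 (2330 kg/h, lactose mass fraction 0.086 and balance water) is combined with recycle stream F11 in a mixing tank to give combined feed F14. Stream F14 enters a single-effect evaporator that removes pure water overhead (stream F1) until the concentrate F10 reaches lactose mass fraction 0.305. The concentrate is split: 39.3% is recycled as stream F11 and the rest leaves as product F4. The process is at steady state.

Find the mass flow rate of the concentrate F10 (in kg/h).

1082 kg/h

Overall lactose balance (none leaves overhead): lactose in fresh feed = lactose in product, i.e. 2330×0.086 = (1−0.393)·F10·0.305.
F10 = 200.38/(0.305×0.607) = 1082.3 kg/h.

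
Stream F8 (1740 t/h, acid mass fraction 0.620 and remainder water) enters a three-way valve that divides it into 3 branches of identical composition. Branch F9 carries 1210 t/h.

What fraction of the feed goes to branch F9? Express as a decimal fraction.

Fraction to F9 = 1210/1740 = 0.6954.

0.695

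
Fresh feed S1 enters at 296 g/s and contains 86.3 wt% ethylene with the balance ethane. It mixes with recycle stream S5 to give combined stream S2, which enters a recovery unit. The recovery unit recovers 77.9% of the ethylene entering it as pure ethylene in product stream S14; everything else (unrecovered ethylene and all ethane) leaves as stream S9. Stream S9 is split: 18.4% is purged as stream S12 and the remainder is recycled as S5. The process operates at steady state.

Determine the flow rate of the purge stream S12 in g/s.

ethane enters only via S1 and leaves only via the purge: 296×0.137 = 0.184×(ethane in S9), and the recovery unit passes all ethane, so ethane in S2 = ethane in S9 = 220.39 g/s.
ethylene in S2: m_A = 296×0.863 + (1−0.184)·(1−0.779)·m_A, so m_A = 255.45/0.8197 = 311.65 g/s.
S9 = (1−0.779)×311.65 + 220.39 = 289.27 g/s.
Purge S12 = 0.184×289.27 = 53.225 g/s.

53.22 g/s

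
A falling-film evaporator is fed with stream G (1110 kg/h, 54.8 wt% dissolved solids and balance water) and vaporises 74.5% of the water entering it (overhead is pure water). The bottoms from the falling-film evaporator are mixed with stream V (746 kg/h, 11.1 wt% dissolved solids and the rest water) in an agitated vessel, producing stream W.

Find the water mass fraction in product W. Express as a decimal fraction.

Vapour removed = 0.745×0.452×1110 = 373.78 kg/h; concentrate = 736.22 kg/h.
water reaching the mixer = 127.94 (from concentrate) + 746×0.889 = 791.13 kg/h.
Product flow = 736.22 + 746 = 1482.2 kg/h; water fraction = 0.5337.

0.5337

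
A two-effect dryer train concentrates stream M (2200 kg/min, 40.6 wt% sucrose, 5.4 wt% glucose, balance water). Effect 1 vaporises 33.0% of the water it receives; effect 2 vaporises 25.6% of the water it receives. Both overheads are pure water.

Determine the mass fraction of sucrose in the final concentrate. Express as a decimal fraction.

0.557

water in feed = 2200×0.540 = 1188 kg/min.
After stage 1: water left = (1−0.330)×1188 = 795.96; stream total = 1808 kg/min.
After stage 2: water left = (1−0.256)×795.96 = 592.19; final concentrate = 1604.2 kg/min.
sucrose fraction = 893.2/1604.2 = 0.557.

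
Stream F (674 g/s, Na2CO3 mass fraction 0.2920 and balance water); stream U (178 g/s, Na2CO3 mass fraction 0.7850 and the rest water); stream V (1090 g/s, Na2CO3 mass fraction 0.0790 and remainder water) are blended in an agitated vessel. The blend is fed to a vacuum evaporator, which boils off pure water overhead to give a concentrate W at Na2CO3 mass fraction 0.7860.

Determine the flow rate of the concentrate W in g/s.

Na2CO3 entering = 674×0.292 + 178×0.785 + 1090×0.079 = 422.65 g/s.
All Na2CO3 reports to W, so W = 422.65/0.786 = 537.72 g/s.

537.7 g/s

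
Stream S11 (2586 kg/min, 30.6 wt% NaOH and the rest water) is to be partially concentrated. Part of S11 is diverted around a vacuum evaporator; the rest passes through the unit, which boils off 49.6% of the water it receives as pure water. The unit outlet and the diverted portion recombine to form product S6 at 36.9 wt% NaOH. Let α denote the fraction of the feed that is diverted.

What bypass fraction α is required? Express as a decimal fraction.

All 2586×0.306 = 791.32 kg/min of NaOH reaches S6, so S6 = 791.32/0.369 = 2144.5 kg/min and vapour = 441.51 kg/min.
The evaporator receives (1−α)·2586 of feed at 0.694 water and removes 0.496 of that water:
0.496×0.694×(1−α)×2586 = 441.51
(1−α) = 441.51/890.16 = 0.4960;  α = 0.5040.

0.504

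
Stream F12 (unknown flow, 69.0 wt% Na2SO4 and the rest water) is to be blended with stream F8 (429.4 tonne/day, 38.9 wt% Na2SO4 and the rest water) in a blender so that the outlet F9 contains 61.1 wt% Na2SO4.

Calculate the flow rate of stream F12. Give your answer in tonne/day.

1207 tonne/day

Let F12 be the unknown flow. Total out = 429.4 + F12.
Na2SO4 balance: 167.04 + 0.690·F12 = 0.611·(429.4 + F12)
(0.690 − 0.611)·F12 = 0.611×429.4 − 167.04 = 95.327
F12 = 95.327 / 0.079 = 1206.7 tonne/day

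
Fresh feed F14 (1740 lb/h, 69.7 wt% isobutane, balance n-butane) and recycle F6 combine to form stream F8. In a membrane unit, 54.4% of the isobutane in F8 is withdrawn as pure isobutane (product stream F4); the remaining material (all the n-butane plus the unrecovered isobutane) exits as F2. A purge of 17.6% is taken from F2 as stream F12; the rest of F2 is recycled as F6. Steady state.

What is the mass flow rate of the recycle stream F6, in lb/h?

n-butane enters only via F14 and leaves only via the purge: 1740×0.303 = 0.176×(n-butane in F2), and the membrane unit passes all n-butane, so n-butane in F8 = n-butane in F2 = 2995.6 lb/h.
isobutane in F8: m_A = 1740×0.697 + (1−0.176)·(1−0.544)·m_A, so m_A = 1212.8/0.6243 = 1942.8 lb/h.
F2 = (1−0.544)×1942.8 + 2995.6 = 3881.5 lb/h.
Recycle F6 = (1−0.176)×3881.5 = 3198.3 lb/h.

3198 lb/h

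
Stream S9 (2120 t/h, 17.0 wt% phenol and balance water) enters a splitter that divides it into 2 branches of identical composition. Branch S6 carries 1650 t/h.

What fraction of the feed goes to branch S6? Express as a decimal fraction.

Fraction to S6 = 1650/2120 = 0.7783.

0.778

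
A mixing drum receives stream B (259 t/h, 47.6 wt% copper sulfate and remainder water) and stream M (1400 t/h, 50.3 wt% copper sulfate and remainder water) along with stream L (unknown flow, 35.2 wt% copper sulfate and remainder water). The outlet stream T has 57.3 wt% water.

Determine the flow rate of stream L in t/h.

Let L be the unknown flow. Total out = 1659 + L.
water balance: 831.52 + 0.648·L = 0.573·(1659 + L)
(0.648 − 0.573)·L = 0.573×1659 − 831.52 = 119.09
L = 119.09 / 0.075 = 1587.9 t/h

1588 t/h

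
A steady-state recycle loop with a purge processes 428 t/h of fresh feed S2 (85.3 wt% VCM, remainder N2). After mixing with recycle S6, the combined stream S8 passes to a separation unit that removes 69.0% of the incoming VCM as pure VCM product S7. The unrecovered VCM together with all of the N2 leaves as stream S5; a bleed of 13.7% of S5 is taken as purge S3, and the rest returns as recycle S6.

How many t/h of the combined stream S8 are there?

957.7 t/h

N2 enters only via S2 and leaves only via the purge: 428×0.147 = 0.137×(N2 in S5), and the separation unit passes all N2, so N2 in S8 = N2 in S5 = 459.24 t/h.
VCM in S8: m_A = 428×0.853 + (1−0.137)·(1−0.690)·m_A, so m_A = 365.08/0.7325 = 498.43 t/h.
S8 = 498.43 + 459.24 = 957.67 t/h.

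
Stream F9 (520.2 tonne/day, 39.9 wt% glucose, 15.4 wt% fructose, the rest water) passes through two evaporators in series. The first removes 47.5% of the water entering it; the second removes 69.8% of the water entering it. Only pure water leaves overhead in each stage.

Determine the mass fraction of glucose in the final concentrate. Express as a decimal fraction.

0.6396

water in feed = 520.2×0.447 = 232.53 tonne/day.
After stage 1: water left = (1−0.475)×232.53 = 122.08; stream total = 409.75 tonne/day.
After stage 2: water left = (1−0.698)×122.08 = 36.868; final concentrate = 324.54 tonne/day.
glucose fraction = 207.56/324.54 = 0.6396.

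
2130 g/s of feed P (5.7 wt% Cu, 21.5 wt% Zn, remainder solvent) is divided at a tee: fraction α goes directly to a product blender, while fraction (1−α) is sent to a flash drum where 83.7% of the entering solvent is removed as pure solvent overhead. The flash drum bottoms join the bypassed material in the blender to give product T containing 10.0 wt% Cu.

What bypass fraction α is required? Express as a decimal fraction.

All 2130×0.057 = 121.41 g/s of Cu reaches T, so T = 121.41/0.100 = 1214.1 g/s and vapour = 915.9 g/s.
The evaporator receives (1−α)·2130 of feed at 0.728 solvent and removes 0.837 of that solvent:
0.837×0.728×(1−α)×2130 = 915.9
(1−α) = 915.9/1297.9 = 0.7057;  α = 0.2943.

0.294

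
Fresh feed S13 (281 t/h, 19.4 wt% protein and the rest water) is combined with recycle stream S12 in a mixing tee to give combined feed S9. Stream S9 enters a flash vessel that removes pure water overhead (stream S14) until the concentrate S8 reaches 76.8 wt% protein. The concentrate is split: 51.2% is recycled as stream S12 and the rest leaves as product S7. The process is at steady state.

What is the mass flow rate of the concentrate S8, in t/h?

145.5 t/h

Overall protein balance (none leaves overhead): protein in fresh feed = protein in product, i.e. 281×0.194 = (1−0.512)·S8·0.768.
S8 = 54.514/(0.768×0.488) = 145.45 t/h.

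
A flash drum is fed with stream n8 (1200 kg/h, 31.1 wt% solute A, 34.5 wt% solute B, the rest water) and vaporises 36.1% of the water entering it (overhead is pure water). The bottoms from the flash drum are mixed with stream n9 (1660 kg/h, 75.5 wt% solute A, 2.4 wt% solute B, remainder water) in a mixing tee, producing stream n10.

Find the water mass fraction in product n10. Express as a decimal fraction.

Vapour removed = 0.361×0.344×1200 = 149.02 kg/h; concentrate = 1051 kg/h.
water reaching the mixer = 263.78 (from concentrate) + 1660×0.221 = 630.64 kg/h.
Product flow = 1051 + 1660 = 2711 kg/h; water fraction = 0.233.

0.233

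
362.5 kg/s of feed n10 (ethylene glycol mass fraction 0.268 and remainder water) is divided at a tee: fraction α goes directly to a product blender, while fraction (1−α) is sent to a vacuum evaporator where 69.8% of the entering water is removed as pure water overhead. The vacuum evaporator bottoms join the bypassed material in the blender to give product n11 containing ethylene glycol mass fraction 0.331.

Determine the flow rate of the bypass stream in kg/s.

227.5 kg/s

All 362.5×0.268 = 97.15 kg/s of ethylene glycol reaches n11, so n11 = 97.15/0.331 = 293.5 kg/s and vapour = 68.995 kg/s.
The evaporator receives (1−α)·362.5 of feed at 0.732 water and removes 0.698 of that water:
0.698×0.732×(1−α)×362.5 = 68.995
(1−α) = 68.995/185.21 = 0.3725;  α = 0.6275.
Bypass flow = 0.6275×362.5 = 227.46 kg/s.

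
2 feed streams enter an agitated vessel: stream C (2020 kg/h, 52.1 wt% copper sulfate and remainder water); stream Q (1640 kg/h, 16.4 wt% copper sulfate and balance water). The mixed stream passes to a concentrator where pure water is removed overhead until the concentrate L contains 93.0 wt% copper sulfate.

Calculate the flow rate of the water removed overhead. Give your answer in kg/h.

copper sulfate entering = 2020×0.521 + 1640×0.164 = 1321.4 kg/h.
All copper sulfate reports to L, so L = 1321.4/0.930 = 1420.8 kg/h.
Total feed = 3660 kg/h; overhead = 3660 − 1420.8 = 2239.2 kg/h.

2239 kg/h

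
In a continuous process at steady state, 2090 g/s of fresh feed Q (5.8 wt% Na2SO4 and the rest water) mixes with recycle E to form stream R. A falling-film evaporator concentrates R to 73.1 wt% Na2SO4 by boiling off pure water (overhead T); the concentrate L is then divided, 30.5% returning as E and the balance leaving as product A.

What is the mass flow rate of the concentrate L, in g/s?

238.6 g/s

Overall Na2SO4 balance (none leaves overhead): Na2SO4 in fresh feed = Na2SO4 in product, i.e. 2090×0.058 = (1−0.305)·L·0.731.
L = 121.22/(0.731×0.695) = 238.6 g/s.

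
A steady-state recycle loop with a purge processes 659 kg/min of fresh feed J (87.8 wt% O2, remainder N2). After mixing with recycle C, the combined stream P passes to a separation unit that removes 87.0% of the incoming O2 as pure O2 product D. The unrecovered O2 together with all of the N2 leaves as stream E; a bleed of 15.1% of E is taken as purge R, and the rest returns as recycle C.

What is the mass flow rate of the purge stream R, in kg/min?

93.17 kg/min

N2 enters only via J and leaves only via the purge: 659×0.122 = 0.151×(N2 in E), and the separation unit passes all N2, so N2 in P = N2 in E = 532.44 kg/min.
O2 in P: m_A = 659×0.878 + (1−0.151)·(1−0.870)·m_A, so m_A = 578.6/0.8896 = 650.38 kg/min.
E = (1−0.870)×650.38 + 532.44 = 616.99 kg/min.
Purge R = 0.151×616.99 = 93.165 kg/min.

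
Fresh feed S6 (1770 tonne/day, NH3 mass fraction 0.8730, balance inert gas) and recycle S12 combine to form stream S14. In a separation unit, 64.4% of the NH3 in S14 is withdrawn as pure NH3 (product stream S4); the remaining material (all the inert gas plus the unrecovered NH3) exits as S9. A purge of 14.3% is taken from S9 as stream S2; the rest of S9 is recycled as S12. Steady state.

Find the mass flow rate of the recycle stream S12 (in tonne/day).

2026 tonne/day

inert gas enters only via S6 and leaves only via the purge: 1770×0.127 = 0.143×(inert gas in S9), and the separation unit passes all inert gas, so inert gas in S14 = inert gas in S9 = 1572 tonne/day.
NH3 in S14: m_A = 1770×0.873 + (1−0.143)·(1−0.644)·m_A, so m_A = 1545.2/0.6949 = 2223.6 tonne/day.
S9 = (1−0.644)×2223.6 + 1572 = 2363.6 tonne/day.
Recycle S12 = (1−0.143)×2363.6 = 2025.6 tonne/day.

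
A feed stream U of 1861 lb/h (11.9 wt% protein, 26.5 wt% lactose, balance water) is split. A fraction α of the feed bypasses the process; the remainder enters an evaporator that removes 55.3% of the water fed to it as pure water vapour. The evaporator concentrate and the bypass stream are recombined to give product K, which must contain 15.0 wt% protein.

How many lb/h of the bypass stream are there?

All 1861×0.119 = 221.46 lb/h of protein reaches K, so K = 221.46/0.150 = 1476.4 lb/h and vapour = 384.61 lb/h.
The evaporator receives (1−α)·1861 of feed at 0.616 water and removes 0.553 of that water:
0.553×0.616×(1−α)×1861 = 384.61
(1−α) = 384.61/633.95 = 0.6067;  α = 0.3933.
Bypass flow = 0.3933×1861 = 731.96 lb/h.

732 lb/h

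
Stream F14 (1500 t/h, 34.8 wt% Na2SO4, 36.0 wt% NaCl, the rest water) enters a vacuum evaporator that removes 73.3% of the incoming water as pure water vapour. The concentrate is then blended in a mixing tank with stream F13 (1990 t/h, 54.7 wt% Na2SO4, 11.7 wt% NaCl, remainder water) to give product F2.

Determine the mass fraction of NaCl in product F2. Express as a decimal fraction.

0.2439

Vapour removed = 0.733×0.292×1500 = 321.05 t/h; concentrate = 1178.9 t/h.
NaCl reaching the mixer = 540 (from concentrate) + 1990×0.117 = 772.83 t/h.
Product flow = 1178.9 + 1990 = 3168.9 t/h; NaCl fraction = 0.2439.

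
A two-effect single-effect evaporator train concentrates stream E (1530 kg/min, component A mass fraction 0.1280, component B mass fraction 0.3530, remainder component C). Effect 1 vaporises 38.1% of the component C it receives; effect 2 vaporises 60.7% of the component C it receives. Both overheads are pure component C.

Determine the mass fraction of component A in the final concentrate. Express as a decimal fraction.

0.2108

component C in feed = 1530×0.519 = 794.07 kg/min.
After stage 1: component C left = (1−0.381)×794.07 = 491.53; stream total = 1227.5 kg/min.
After stage 2: component C left = (1−0.607)×491.53 = 193.17; final concentrate = 929.1 kg/min.
component A fraction = 195.84/929.1 = 0.2108.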